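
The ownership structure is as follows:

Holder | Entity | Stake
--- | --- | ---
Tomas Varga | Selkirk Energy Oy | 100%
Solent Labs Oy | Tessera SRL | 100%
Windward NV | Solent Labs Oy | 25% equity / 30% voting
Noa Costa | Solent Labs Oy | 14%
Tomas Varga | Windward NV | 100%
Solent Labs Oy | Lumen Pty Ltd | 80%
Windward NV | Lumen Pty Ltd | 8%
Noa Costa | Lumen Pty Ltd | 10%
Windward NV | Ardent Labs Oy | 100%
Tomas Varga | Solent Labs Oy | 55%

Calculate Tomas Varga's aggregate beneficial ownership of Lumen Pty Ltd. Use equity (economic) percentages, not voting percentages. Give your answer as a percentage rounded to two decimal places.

Tomas reaches Lumen along 3 paths.
Via Windward: 100% × 8% = 8%.
Via Windward → Solent: 100% × 25% × 80% = 20%.
Via Solent: 55% × 80% = 44%.
Total: 8% + 20% + 44% = 72%.
Rounded: 72.00%.

72.00%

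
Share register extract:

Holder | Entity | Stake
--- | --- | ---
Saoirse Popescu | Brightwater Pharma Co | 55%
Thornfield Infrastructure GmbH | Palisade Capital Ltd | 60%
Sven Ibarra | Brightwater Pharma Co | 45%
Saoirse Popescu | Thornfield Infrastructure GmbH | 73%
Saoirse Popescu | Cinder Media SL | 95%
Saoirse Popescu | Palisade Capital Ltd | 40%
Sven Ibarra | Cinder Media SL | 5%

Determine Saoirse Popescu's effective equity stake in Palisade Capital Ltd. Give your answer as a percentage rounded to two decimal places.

83.80%

Saoirse reaches Palisade along 2 paths.
Via Thornfield: 73% × 60% = 43.8%.
Direct stake: 40% = 40%.
Total: 43.8% + 40% = 83.8%.
Rounded: 83.80%.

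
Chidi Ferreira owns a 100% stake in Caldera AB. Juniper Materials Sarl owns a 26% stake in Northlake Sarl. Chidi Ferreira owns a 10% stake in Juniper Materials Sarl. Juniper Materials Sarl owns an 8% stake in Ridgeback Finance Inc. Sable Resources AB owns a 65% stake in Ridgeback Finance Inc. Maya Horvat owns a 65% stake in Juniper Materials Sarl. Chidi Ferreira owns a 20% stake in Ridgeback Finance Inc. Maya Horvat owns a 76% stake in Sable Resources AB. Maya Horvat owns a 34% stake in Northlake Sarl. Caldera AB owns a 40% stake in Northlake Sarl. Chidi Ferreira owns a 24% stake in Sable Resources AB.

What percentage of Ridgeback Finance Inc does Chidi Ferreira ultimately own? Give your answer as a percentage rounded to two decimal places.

36.40%

Chidi reaches Ridgeback along 3 paths.
Via Sable: 24% × 65% = 15.6%.
Direct stake: 20% = 20%.
Via Juniper: 10% × 8% = 0.8%.
Total: 15.6% + 20% + 0.8% = 36.4%.
Rounded: 36.40%.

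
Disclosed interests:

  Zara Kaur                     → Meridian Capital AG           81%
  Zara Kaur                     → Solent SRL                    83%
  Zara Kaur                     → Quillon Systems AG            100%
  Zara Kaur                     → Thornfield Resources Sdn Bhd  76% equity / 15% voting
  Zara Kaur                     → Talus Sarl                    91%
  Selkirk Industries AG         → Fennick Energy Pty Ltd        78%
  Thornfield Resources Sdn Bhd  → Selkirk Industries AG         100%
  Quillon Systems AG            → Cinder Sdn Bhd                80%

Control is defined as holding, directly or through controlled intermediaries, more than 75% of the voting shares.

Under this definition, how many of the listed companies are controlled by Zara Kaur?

5

Zara holds 83% of Solent, so Zara controls Solent.
Zara holds 91% of Talus, so Zara controls Talus.
Zara holds 100% of Quillon, so Zara controls Quillon.
Quillon holds 80% of Cinder, so Zara controls Cinder.
Zara holds 81% of Meridian, so Zara controls Meridian.
No other company's threshold is met.
Zara controls 5 companies.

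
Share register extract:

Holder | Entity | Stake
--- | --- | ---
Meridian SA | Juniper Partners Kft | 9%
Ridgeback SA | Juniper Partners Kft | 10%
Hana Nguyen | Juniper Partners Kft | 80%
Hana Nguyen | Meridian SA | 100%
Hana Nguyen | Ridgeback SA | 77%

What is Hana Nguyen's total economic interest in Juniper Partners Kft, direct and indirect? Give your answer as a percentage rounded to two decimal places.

Hana reaches Juniper along 3 paths.
Via Ridgeback: 77% × 10% = 7.7%.
Direct stake: 80% = 80%.
Via Meridian: 100% × 9% = 9%.
Total: 7.7% + 80% + 9% = 96.7%.
Rounded: 96.70%.

96.70%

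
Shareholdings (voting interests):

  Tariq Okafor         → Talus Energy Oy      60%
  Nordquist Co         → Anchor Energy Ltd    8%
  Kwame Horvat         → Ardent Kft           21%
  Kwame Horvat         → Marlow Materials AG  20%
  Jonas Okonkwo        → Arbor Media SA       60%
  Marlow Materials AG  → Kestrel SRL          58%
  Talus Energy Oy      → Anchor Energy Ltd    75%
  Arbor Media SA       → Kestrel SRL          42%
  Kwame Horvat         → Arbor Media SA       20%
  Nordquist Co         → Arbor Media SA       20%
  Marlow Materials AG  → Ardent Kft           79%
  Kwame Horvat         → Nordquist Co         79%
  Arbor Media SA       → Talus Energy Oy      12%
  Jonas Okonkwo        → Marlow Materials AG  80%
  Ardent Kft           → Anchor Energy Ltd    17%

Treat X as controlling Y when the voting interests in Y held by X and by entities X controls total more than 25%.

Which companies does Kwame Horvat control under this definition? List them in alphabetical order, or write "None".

Kwame holds 79% of Nordquist, so Kwame controls Nordquist.
Nordquist and Kwame together hold 20% + 20% = 40% of Arbor, so Kwame controls Arbor.
Arbor holds 42% of Kestrel, so Kwame controls Kestrel.
No other company's threshold is met.

Arbor Media SA, Kestrel SRL, Nordquist Co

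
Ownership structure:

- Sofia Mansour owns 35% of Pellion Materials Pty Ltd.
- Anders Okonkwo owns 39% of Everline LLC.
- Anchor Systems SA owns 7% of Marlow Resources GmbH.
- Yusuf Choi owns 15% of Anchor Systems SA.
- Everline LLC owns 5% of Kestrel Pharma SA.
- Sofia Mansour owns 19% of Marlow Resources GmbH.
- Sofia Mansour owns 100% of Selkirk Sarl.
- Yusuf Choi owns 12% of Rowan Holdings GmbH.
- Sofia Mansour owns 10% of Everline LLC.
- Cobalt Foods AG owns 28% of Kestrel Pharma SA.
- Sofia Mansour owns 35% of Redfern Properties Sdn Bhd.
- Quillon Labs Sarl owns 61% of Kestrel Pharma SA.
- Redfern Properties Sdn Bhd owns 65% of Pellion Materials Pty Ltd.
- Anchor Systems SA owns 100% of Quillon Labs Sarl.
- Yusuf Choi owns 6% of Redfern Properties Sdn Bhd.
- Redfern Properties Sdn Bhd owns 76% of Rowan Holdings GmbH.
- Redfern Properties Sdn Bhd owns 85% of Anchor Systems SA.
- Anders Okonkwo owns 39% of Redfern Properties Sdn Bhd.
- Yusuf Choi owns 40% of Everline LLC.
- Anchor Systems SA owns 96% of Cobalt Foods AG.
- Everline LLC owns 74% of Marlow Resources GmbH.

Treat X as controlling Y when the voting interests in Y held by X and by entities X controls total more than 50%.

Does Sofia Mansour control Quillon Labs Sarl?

Sofia holds 100% of Selkirk, so Sofia controls Selkirk.
Neither Sofia nor any entity Sofia controls holds any voting interest in Quillon.
So Sofia does not control Quillon.

No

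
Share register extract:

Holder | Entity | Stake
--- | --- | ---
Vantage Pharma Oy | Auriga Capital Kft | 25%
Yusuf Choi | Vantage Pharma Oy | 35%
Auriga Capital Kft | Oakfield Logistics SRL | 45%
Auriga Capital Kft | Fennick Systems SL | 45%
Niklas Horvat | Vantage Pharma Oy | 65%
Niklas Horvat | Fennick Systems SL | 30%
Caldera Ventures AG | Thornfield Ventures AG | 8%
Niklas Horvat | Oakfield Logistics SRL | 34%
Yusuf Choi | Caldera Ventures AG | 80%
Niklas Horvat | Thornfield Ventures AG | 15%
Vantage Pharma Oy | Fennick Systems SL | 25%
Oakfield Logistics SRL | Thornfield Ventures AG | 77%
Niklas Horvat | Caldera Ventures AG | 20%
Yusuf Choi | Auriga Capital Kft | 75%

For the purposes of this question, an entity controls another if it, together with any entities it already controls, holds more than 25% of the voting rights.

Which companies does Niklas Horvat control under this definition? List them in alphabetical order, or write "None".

Niklas holds 65% of Vantage, so Niklas controls Vantage.
Niklas and Vantage together hold 30% + 25% = 55% of Fennick, so Niklas controls Fennick.
Niklas holds 34% of Oakfield, so Niklas controls Oakfield.
Oakfield and Niklas together hold 77% + 15% = 92% of Thornfield, so Niklas controls Thornfield.
No other company's threshold is met.

Fennick Systems SL, Oakfield Logistics SRL, Thornfield Ventures AG, Vantage Pharma Oy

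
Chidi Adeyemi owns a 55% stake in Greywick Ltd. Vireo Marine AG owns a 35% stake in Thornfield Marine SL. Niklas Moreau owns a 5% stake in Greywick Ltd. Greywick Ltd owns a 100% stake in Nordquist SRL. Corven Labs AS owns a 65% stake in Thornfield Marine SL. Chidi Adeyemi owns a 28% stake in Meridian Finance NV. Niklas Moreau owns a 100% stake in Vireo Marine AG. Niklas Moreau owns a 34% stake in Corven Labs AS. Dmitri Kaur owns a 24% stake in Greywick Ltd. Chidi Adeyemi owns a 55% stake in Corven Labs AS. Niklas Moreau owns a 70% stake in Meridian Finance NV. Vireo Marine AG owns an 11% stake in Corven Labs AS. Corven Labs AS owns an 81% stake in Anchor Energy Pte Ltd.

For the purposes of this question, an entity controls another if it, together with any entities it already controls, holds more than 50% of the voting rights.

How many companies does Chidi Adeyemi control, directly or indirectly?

Chidi holds 55% of Greywick, so Chidi controls Greywick.
Chidi holds 55% of Corven, so Chidi controls Corven.
Corven holds 65% of Thornfield, so Chidi controls Thornfield.
Corven holds 81% of Anchor, so Chidi controls Anchor.
Greywick holds 100% of Nordquist, so Chidi controls Nordquist.
No other company's threshold is met.
Chidi controls 5 companies.

5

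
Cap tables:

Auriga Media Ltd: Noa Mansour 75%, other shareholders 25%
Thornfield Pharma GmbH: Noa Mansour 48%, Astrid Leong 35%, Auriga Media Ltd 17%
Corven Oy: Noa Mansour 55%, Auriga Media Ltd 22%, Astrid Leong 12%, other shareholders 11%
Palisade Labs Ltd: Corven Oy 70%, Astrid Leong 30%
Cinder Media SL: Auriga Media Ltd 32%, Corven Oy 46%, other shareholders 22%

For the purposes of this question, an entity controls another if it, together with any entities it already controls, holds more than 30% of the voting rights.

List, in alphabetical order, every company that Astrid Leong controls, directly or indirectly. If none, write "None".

Astrid holds 35% of Thornfield, so Astrid controls Thornfield.
No other company's threshold is met.

Thornfield Pharma GmbH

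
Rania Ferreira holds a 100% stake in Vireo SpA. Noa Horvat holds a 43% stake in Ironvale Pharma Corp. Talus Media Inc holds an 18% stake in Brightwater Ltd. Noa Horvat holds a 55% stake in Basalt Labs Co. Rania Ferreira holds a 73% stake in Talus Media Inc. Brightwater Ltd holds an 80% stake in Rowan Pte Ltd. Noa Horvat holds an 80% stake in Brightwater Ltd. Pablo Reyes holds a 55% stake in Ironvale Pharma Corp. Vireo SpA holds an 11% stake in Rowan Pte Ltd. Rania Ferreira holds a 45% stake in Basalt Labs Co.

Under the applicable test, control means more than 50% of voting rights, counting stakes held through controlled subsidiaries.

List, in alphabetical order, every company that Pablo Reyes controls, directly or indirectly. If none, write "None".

Ironvale Pharma Corp

Pablo holds 55% of Ironvale, so Pablo controls Ironvale.
No other company's threshold is met.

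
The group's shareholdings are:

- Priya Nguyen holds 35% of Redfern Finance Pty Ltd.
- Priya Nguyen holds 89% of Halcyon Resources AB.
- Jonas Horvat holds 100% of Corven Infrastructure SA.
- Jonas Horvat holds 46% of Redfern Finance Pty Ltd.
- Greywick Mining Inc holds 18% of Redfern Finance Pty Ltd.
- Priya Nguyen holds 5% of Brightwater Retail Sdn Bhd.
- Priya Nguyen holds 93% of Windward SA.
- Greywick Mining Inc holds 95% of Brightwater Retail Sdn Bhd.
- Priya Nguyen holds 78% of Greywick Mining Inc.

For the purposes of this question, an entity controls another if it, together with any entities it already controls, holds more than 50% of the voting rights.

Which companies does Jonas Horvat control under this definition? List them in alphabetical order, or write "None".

Corven Infrastructure SA

Jonas holds 100% of Corven, so Jonas controls Corven.
No other company's threshold is met.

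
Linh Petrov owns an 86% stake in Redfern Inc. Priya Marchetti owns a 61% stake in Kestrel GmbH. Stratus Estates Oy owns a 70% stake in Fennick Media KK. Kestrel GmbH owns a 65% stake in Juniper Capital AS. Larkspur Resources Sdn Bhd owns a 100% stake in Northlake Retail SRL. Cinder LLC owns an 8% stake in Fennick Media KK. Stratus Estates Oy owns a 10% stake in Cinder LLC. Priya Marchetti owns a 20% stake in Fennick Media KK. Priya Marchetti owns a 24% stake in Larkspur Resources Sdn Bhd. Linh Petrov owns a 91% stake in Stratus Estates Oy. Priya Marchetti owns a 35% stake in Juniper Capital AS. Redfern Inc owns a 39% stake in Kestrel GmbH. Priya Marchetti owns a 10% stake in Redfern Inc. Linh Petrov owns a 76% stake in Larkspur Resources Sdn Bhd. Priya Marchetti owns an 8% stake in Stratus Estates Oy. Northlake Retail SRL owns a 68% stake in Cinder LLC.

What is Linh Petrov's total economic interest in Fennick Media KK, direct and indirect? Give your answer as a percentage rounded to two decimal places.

68.56%

Linh reaches Fennick along 3 paths.
Via Stratus: 91% × 70% = 63.7%.
Via Stratus → Cinder: 91% × 10% × 8% = 0.728%.
Via Larkspur → Northlake → Cinder: 76% × 100% × 68% × 8% = 4.1344%.
Total: 63.7% + 0.728% + 4.1344% = 68.5624%.
Rounded: 68.56%.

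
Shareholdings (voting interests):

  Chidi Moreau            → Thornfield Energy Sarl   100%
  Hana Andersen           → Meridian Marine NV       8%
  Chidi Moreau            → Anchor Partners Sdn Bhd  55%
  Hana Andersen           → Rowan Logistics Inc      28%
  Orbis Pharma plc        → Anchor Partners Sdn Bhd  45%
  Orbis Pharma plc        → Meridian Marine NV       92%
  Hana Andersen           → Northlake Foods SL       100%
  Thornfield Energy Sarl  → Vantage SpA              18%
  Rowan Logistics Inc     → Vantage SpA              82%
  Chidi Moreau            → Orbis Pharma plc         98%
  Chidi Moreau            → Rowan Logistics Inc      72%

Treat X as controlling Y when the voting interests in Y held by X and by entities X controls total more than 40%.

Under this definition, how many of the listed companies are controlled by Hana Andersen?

1

Hana holds 100% of Northlake, so Hana controls Northlake.
No other company's threshold is met.
Hana controls 1 company.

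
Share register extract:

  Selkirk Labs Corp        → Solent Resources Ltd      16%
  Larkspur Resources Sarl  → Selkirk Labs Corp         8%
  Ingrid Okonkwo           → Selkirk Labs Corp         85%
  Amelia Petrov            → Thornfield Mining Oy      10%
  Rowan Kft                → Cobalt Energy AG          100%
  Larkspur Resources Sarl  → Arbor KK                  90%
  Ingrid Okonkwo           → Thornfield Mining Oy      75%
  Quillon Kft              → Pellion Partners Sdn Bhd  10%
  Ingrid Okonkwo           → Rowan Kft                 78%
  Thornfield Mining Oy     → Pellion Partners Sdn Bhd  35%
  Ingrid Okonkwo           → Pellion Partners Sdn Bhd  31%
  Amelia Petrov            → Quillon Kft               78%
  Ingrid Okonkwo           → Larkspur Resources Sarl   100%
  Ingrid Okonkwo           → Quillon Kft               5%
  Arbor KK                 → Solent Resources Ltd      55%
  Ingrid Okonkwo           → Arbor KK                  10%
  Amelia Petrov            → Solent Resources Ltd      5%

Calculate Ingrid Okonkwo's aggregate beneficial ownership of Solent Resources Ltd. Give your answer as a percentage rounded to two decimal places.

Ingrid reaches Solent along 4 paths.
Via Larkspur → Selkirk: 100% × 8% × 16% = 1.28%.
Via Selkirk: 85% × 16% = 13.6%.
Via Larkspur → Arbor: 100% × 90% × 55% = 49.5%.
Via Arbor: 10% × 55% = 5.5%.
Total: 1.28% + 13.6% + 49.5% + 5.5% = 69.88%.

69.88%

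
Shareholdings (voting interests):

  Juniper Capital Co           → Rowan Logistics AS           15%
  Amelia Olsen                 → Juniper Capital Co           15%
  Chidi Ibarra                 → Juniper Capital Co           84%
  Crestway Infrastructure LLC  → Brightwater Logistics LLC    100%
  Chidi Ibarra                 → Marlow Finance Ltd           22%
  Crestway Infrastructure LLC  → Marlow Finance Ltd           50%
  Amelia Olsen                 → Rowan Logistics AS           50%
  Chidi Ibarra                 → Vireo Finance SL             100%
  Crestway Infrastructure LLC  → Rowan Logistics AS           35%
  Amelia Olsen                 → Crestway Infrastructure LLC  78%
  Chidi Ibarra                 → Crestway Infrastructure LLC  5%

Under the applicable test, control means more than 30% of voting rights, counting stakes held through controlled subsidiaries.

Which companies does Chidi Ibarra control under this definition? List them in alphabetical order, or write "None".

Chidi holds 84% of Juniper, so Chidi controls Juniper.
Chidi holds 100% of Vireo, so Chidi controls Vireo.
No other company's threshold is met.

Juniper Capital Co, Vireo Finance SL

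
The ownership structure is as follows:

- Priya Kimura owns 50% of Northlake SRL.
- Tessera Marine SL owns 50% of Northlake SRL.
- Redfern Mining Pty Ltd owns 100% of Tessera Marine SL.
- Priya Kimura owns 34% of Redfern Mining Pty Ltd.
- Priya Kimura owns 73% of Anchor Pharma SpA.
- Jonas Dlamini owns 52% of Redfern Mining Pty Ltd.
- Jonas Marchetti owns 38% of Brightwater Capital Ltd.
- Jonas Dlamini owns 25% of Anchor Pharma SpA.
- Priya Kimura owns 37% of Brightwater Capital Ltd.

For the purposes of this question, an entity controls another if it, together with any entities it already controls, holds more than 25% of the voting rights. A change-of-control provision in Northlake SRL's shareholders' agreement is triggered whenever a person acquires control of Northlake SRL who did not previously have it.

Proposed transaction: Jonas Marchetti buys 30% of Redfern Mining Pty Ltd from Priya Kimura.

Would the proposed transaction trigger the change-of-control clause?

The purchase adds only to Jonas Marchetti's holdings (Priya's stake shrinks), so Jonas Marchetti is the only person who could newly come to control Northlake.
Jonas Marchetti holds 38% of Brightwater, so Jonas Marchetti controls Brightwater.
Neither Jonas Marchetti nor any entity Jonas Marchetti controls holds any voting interest in Northlake.
So before the transaction, Jonas Marchetti does not control Northlake.
After the purchase, Jonas Marchetti holds 30% of Redfern directly, and Priya's stake falls to 4%.
Jonas Marchetti holds 30% of Redfern, so Jonas Marchetti controls Redfern.
Redfern holds 100% of Tessera, so Jonas Marchetti controls Tessera.
Tessera holds 50% of Northlake, so Jonas Marchetti controls Northlake.
Jonas Marchetti did not control Northlake before and does after, so the clause is triggered.

Yes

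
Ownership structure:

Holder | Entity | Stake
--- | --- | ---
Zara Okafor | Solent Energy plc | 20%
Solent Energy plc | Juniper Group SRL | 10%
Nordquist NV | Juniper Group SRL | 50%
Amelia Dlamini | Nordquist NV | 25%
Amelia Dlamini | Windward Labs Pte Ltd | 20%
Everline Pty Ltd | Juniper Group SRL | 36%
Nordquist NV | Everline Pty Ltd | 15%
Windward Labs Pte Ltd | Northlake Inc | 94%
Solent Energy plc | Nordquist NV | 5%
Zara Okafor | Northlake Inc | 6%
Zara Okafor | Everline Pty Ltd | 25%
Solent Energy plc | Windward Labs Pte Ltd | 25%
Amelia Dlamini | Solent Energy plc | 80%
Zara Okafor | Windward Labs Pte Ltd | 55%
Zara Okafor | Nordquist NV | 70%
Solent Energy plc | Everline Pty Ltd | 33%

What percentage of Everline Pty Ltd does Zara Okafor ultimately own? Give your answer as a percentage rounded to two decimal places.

42.25%

Zara reaches Everline along 4 paths.
Direct stake: 25% = 25%.
Via Nordquist: 70% × 15% = 10.5%.
Via Solent → Nordquist: 20% × 5% × 15% = 0.15%.
Via Solent: 20% × 33% = 6.6%.
Total: 25% + 10.5% + 0.15% + 6.6% = 42.25%.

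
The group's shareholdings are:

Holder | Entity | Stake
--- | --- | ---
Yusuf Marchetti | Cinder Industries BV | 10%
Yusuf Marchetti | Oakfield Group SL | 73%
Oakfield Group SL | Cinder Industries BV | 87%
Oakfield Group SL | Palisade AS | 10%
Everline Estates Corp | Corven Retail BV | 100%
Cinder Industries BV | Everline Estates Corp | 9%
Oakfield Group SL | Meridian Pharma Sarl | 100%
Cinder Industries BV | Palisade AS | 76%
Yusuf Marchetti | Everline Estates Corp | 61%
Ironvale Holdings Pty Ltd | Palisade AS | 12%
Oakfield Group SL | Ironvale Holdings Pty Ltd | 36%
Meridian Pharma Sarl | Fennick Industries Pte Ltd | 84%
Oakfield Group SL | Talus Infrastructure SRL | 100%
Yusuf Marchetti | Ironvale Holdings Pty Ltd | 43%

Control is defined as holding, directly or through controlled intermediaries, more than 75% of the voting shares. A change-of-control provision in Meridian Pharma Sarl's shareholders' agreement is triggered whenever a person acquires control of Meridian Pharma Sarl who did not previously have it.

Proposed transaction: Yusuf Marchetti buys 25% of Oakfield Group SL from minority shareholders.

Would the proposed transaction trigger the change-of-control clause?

The purchase changes only Yusuf's holdings, so Yusuf is the only person who could newly come to control Meridian.
Yusuf's largest direct stake is 73% in Oakfield, which does not meet the threshold, so Yusuf controls no company.
Neither Yusuf nor any entity Yusuf controls holds any voting interest in Meridian.
So before the transaction, Yusuf does not control Meridian.
After the purchase, Yusuf's direct stake in Oakfield rises to 73% + 25% = 98%.
Yusuf holds 98% of Oakfield, so Yusuf controls Oakfield.
Oakfield holds 100% of Meridian, so Yusuf controls Meridian.
Yusuf did not control Meridian before and does after, so the clause is triggered.

Yes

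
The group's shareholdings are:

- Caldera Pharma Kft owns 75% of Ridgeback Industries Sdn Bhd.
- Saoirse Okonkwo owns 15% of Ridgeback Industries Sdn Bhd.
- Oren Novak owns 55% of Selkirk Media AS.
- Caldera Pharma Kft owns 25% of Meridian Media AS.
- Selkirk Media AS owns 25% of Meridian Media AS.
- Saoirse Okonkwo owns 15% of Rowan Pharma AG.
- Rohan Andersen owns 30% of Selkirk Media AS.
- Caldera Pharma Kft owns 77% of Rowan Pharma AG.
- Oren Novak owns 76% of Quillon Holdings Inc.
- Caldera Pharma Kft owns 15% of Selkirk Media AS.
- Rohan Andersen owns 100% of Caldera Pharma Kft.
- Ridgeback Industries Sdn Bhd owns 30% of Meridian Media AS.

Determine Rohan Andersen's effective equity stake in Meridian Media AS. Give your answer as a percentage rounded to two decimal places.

Rohan reaches Meridian along 4 paths.
Via Caldera → Ridgeback: 100% × 75% × 30% = 22.5%.
Via Caldera: 100% × 25% = 25%.
Via Caldera → Selkirk: 100% × 15% × 25% = 3.75%.
Via Selkirk: 30% × 25% = 7.5%.
Total: 22.5% + 25% + 3.75% + 7.5% = 58.75%.

58.75%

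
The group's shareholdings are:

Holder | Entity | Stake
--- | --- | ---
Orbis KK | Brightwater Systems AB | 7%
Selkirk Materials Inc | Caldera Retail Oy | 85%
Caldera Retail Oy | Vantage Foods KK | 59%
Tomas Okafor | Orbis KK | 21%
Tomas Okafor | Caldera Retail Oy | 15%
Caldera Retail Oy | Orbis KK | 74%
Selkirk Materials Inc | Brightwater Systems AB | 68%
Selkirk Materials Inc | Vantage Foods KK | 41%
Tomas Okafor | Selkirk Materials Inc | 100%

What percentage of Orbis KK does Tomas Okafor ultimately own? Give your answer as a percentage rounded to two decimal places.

95.00%

Tomas reaches Orbis along 3 paths.
Via Caldera: 15% × 74% = 11.1%.
Via Selkirk → Caldera: 100% × 85% × 74% = 62.9%.
Direct stake: 21% = 21%.
Total: 11.1% + 62.9% + 21% = 95%.
Rounded: 95.00%.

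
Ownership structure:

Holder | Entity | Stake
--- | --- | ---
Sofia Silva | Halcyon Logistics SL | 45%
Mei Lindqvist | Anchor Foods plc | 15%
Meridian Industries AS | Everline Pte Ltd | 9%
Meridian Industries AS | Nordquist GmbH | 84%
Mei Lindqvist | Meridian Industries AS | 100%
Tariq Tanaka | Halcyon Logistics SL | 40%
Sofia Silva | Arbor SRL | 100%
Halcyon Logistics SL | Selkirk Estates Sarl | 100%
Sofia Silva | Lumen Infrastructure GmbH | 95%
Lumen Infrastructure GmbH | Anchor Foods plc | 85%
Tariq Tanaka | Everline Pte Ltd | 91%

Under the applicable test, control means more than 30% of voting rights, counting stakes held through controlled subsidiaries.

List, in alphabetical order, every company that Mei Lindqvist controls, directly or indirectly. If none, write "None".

Meridian Industries AS, Nordquist GmbH

Mei holds 100% of Meridian, so Mei controls Meridian.
Meridian holds 84% of Nordquist, so Mei controls Nordquist.
No other company's threshold is met.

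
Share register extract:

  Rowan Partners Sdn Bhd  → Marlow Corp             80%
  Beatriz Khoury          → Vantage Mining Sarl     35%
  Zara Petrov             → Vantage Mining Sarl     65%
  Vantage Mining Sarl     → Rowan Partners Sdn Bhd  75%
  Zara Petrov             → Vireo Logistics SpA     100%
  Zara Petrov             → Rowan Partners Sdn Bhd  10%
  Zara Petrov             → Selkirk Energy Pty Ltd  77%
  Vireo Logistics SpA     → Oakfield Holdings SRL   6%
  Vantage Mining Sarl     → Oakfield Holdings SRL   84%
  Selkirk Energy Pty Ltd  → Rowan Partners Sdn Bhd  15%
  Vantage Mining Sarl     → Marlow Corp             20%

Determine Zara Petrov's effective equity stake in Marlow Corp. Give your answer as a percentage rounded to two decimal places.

69.24%

Zara reaches Marlow along 4 paths.
Via Rowan: 10% × 80% = 8%.
Via Vantage → Rowan: 65% × 75% × 80% = 39%.
Via Selkirk → Rowan: 77% × 15% × 80% = 9.24%.
Via Vantage: 65% × 20% = 13%.
Total: 8% + 39% + 9.24% + 13% = 69.24%.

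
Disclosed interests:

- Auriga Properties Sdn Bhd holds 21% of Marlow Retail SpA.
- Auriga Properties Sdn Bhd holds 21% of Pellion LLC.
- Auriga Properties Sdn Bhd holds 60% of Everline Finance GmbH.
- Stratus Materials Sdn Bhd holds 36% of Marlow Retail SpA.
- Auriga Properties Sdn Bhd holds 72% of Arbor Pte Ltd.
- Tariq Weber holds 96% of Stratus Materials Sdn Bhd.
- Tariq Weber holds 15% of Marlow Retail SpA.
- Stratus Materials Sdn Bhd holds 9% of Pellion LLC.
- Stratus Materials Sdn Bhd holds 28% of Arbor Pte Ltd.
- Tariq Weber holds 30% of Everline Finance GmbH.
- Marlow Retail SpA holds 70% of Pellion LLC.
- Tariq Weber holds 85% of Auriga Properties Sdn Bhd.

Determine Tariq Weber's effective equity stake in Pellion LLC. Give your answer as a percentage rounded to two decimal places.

73.68%

Tariq reaches Pellion along 5 paths.
Via Marlow: 15% × 70% = 10.5%.
Via Auriga → Marlow: 85% × 21% × 70% = 12.495%.
Via Stratus → Marlow: 96% × 36% × 70% = 24.192%.
Via Auriga: 85% × 21% = 17.85%.
Via Stratus: 96% × 9% = 8.64%.
Total: 10.5% + 12.495% + 24.192% + 17.85% + 8.64% = 73.677%.
Rounded: 73.68%.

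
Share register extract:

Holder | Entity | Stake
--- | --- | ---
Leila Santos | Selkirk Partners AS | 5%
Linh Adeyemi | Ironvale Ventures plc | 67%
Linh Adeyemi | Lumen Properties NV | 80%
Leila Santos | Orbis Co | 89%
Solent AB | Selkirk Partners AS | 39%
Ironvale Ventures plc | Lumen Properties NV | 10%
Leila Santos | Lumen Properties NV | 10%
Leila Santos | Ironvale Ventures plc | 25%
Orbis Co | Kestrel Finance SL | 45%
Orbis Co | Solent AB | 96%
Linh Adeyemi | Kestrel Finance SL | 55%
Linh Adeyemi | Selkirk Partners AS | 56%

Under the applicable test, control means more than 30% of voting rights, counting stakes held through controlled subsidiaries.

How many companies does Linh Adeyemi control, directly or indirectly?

4

Linh holds 67% of Ironvale, so Linh controls Ironvale.
Linh holds 56% of Selkirk, so Linh controls Selkirk.
Linh holds 55% of Kestrel, so Linh controls Kestrel.
Ironvale and Linh together hold 10% + 80% = 90% of Lumen, so Linh controls Lumen.
No other company's threshold is met.
Linh controls 4 companies.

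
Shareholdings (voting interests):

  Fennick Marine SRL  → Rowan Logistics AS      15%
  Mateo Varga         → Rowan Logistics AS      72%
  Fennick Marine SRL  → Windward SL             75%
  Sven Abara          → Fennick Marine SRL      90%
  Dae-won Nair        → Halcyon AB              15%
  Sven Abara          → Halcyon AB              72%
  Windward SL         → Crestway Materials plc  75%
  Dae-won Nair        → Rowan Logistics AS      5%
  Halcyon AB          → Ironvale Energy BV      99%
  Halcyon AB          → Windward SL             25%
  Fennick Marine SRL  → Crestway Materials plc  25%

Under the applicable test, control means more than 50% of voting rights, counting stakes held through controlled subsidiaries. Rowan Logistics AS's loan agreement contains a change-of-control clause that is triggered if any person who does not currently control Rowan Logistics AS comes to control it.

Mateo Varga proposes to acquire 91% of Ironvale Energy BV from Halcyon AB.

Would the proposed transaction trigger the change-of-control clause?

The purchase adds only to Mateo's holdings (Halcyon's stake shrinks), so Mateo is the only person who could newly come to control Rowan.
Mateo holds 72% of Rowan, so Mateo controls Rowan.
So Mateo already controls Rowan before the transaction.
After the purchase, Mateo holds 91% of Ironvale directly, and Halcyon's stake falls to 8%.
Mateo controlled Rowan already, so this is not a new person acquiring control; every other person's position is unchanged or reduced.
No new person acquires control, so the clause is not triggered.

No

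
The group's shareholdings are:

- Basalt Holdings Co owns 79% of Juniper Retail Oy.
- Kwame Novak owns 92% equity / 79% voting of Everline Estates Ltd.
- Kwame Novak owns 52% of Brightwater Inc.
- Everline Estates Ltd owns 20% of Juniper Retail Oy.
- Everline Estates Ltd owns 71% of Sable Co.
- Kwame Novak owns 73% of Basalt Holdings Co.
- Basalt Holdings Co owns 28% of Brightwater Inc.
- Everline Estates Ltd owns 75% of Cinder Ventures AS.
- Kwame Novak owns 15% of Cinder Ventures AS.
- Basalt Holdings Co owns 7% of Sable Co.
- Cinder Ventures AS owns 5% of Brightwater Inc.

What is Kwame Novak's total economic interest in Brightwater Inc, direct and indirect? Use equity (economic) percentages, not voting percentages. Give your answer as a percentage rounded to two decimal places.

Kwame reaches Brightwater along 4 paths.
Direct stake: 52% = 52%.
Via Basalt: 73% × 28% = 20.44%.
Via Cinder: 15% × 5% = 0.75%.
Via Everline → Cinder: 92% × 75% × 5% = 3.45%.
Total: 52% + 20.44% + 0.75% + 3.45% = 76.64%.

76.64%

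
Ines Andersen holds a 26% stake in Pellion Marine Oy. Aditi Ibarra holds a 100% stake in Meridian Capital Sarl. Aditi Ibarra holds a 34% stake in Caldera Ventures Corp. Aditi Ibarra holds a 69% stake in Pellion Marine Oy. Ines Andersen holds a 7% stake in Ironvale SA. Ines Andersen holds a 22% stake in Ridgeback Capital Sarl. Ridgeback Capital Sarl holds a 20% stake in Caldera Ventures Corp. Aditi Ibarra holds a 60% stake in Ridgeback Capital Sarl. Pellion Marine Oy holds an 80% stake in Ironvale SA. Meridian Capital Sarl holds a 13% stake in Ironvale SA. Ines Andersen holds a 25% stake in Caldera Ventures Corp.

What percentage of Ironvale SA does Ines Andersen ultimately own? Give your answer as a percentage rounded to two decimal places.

Ines reaches Ironvale along 2 paths.
Direct stake: 7% = 7%.
Via Pellion: 26% × 80% = 20.8%.
Total: 7% + 20.8% = 27.8%.
Rounded: 27.80%.

27.80%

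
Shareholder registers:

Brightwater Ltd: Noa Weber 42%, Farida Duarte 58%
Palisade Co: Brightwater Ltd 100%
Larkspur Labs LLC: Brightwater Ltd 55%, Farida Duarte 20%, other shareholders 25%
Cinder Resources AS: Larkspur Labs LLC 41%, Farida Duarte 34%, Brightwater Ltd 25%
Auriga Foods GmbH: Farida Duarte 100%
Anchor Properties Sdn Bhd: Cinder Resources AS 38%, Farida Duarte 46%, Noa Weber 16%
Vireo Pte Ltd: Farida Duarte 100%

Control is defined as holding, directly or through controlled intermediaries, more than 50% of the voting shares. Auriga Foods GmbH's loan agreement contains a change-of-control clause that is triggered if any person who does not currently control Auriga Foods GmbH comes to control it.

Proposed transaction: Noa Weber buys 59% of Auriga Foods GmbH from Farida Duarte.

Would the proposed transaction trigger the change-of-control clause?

The purchase adds only to Noa's holdings (Farida's stake shrinks), so Noa is the only person who could newly come to control Auriga.
Noa's largest direct stake is 42% in Brightwater, which does not meet the threshold, so Noa controls no company.
Neither Noa nor any entity Noa controls holds any voting interest in Auriga.
So before the transaction, Noa does not control Auriga.
After the purchase, Noa holds 59% of Auriga directly, and Farida's stake falls to 41%.
Noa holds 59% of Auriga, so Noa controls Auriga.
Noa did not control Auriga before and does after, so the clause is triggered.

Yes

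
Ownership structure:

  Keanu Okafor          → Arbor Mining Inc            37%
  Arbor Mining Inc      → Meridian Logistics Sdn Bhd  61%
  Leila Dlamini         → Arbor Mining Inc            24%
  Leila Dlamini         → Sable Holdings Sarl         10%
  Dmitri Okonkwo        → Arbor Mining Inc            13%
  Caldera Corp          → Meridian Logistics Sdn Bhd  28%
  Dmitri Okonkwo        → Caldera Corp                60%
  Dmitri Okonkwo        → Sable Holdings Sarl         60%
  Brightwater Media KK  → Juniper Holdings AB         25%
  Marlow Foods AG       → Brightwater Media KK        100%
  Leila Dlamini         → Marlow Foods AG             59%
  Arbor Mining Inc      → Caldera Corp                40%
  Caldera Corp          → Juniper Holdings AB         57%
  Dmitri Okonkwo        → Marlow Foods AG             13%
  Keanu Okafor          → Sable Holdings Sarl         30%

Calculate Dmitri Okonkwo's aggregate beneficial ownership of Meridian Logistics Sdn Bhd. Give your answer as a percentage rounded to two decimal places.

Dmitri reaches Meridian along 3 paths.
Via Arbor: 13% × 61% = 7.93%.
Via Arbor → Caldera: 13% × 40% × 28% = 1.456%.
Via Caldera: 60% × 28% = 16.8%.
Total: 7.93% + 1.456% + 16.8% = 26.186%.
Rounded: 26.19%.

26.19%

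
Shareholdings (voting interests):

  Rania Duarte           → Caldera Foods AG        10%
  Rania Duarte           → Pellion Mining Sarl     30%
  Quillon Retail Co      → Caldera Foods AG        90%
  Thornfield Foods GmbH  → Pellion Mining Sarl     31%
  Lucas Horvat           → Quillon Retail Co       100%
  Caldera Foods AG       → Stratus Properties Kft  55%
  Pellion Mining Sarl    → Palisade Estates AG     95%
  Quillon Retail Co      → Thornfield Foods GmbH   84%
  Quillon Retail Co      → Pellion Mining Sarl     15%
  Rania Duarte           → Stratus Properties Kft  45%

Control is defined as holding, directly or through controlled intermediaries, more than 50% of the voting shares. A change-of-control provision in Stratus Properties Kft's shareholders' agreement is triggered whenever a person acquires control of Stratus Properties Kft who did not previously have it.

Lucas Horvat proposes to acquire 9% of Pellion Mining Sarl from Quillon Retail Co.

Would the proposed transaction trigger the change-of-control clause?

No

The purchase adds only to Lucas's holdings (Quillon's stake shrinks), so Lucas is the only person who could newly come to control Stratus.
Lucas holds 100% of Quillon, so Lucas controls Quillon.
Quillon holds 90% of Caldera, so Lucas controls Caldera.
Caldera holds 55% of Stratus, so Lucas controls Stratus.
So Lucas already controls Stratus before the transaction.
After the purchase, Lucas holds 9% of Pellion directly, and Quillon's stake falls to 6%.
Lucas controlled Stratus already, so this is not a new person acquiring control; every other person's position is unchanged or reduced.
No new person acquires control, so the clause is not triggered.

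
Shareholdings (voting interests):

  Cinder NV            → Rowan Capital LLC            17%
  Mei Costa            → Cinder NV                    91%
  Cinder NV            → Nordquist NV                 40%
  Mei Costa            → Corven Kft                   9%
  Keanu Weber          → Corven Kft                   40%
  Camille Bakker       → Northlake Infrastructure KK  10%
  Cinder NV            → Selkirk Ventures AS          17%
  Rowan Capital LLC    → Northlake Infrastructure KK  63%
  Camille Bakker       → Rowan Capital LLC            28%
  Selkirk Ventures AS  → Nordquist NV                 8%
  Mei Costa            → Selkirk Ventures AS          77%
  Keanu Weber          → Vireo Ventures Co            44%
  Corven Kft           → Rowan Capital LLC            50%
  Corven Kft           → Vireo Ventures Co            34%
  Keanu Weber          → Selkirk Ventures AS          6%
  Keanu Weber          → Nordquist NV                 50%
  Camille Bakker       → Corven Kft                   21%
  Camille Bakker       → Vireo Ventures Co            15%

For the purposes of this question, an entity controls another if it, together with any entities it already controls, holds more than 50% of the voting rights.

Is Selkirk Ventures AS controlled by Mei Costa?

Yes

Mei holds 91% of Cinder, so Mei controls Cinder.
Cinder and Mei together hold 17% + 77% = 94% of Selkirk, so Mei controls Selkirk.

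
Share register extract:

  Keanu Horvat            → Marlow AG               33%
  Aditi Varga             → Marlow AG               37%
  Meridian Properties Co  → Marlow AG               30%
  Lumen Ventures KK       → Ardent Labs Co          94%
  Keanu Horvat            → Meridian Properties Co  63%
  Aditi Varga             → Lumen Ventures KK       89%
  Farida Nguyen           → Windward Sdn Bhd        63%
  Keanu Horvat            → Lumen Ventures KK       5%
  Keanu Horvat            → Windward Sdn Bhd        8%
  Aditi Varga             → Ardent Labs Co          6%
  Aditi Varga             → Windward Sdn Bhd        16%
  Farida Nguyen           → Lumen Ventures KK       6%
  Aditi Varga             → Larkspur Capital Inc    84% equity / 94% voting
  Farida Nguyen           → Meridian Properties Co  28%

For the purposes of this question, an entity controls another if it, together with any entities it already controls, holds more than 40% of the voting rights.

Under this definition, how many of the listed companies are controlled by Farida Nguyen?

Farida holds 63% of Windward, so Farida controls Windward.
No other company's threshold is met.
Farida controls 1 company.

1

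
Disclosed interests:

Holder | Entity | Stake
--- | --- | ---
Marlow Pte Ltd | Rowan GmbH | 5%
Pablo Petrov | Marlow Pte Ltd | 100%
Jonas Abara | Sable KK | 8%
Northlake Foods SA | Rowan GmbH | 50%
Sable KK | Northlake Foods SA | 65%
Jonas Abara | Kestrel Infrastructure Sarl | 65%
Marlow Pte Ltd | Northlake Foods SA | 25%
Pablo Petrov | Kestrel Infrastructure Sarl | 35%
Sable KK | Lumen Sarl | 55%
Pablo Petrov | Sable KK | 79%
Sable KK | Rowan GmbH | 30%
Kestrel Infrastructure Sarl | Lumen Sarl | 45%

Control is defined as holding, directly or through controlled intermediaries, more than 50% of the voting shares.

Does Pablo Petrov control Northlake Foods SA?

Pablo holds 79% of Sable, so Pablo controls Sable.
Pablo holds 100% of Marlow, so Pablo controls Marlow.
Sable and Marlow together hold 65% + 25% = 90% of Northlake, so Pablo controls Northlake.

Yes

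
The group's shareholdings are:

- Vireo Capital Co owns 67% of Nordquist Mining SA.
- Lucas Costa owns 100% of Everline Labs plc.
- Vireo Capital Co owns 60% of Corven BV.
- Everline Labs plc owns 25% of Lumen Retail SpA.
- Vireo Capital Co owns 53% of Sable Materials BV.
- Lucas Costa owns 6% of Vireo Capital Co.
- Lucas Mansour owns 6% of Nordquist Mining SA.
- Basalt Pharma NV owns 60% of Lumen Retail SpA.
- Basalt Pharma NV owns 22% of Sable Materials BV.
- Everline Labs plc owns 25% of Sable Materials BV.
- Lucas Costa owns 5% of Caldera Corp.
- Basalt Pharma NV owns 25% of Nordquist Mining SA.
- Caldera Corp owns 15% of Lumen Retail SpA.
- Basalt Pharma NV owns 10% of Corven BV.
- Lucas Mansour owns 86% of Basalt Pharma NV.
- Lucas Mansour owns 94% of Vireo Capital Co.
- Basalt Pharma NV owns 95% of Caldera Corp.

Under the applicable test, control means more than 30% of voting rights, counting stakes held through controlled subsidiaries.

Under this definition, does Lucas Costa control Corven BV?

Lucas Costa holds 100% of Everline, so Lucas Costa controls Everline.
Neither Lucas Costa nor any entity Lucas Costa controls holds any voting interest in Corven.
So Lucas Costa does not control Corven.

No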